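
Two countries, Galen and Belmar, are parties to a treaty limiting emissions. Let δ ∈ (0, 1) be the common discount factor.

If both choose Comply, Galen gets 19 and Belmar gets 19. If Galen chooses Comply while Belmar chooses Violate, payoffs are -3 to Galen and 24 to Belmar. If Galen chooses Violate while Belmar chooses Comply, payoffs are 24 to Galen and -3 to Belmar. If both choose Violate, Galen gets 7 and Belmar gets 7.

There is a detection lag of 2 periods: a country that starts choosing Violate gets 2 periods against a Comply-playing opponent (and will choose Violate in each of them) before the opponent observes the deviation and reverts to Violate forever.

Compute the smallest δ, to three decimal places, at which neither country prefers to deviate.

0.542

A deviator earns 24 for 2 periods, then 7 forever; cooperating earns 19 forever. Multiplying the IC by (1−δ):
19 ≥ 24(1−δ^2) + 7δ^2, so 17·δ^2 ≥ 5 and δ^2 ≥ 5/17.
δ ≥ (5/17)^(1/2) ≈ 0.542.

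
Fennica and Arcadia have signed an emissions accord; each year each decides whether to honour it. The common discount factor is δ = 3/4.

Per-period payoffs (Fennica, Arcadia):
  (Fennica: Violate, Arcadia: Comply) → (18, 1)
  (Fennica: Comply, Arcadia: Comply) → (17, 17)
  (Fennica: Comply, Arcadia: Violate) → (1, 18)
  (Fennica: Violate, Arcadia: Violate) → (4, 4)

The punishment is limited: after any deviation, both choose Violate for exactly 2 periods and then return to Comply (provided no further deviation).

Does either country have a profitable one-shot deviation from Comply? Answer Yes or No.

A one-shot deviation gives 18 now, then 4 for 2 periods, then back to 17.
Gain from deviating: (18−17) today; loss: (17−4) in each of the next 2 periods.
No-deviation condition: (17−4)(δ+…+δ^2) ≥ 18−17, i.e. δ+…+δ^2 ≥ 1/13.
At δ = 3/4: δ+…+δ^2 = 1.3125 ≥ 0.0769.
So cooperation is sustainable.

No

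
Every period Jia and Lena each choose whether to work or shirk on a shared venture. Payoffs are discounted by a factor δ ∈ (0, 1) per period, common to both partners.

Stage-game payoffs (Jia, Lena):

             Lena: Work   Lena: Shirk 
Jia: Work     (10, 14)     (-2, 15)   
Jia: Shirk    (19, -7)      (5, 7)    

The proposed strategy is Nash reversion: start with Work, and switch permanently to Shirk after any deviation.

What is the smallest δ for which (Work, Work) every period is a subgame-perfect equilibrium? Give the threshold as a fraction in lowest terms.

9/14

Jia: cooperation gives 10 each period; deviation gives 19 once then 5 forever.
  10/(1−δ) ≥ 19 + 5δ/(1−δ) ⇒ δ ≥ 9/14.
Lena: cooperation gives 14 each period; deviation gives 15 once then 7 forever.
  δ ≥ 1/8.
Both must hold, so the binding constraint is Jia's: δ ≥ 9/14.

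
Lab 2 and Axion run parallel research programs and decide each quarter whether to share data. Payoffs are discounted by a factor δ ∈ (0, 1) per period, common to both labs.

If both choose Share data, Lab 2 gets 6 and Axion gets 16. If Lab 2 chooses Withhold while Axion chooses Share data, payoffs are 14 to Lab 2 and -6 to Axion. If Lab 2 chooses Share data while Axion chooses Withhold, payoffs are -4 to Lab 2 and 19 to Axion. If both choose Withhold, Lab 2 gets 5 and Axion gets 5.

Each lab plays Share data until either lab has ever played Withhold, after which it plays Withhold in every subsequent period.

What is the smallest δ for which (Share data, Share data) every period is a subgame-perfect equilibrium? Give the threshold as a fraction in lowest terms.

8/9

Lab 2's threshold: (14−6)/(14−5) = 8/9.
Axion's threshold: (19−16)/(19−5) = 3/14.
8/9 > 3/14, so Lab 2 binds and δ* = 8/9.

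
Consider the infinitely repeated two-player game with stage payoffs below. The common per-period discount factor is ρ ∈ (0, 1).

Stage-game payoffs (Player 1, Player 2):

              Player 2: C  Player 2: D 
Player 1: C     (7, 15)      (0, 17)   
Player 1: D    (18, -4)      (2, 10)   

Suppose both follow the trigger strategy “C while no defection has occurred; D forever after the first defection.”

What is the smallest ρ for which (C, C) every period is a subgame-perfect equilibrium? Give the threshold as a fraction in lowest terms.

11/16

Player 1: cooperation gives 7 each period; deviation gives 18 once then 2 forever.
  7/(1−ρ) ≥ 18 + 2ρ/(1−ρ) ⇒ ρ ≥ 11/16.
Player 2: cooperation gives 15 each period; deviation gives 17 once then 10 forever.
  ρ ≥ 2/7.
Both must hold, so the binding constraint is Player 1's: ρ ≥ 11/16.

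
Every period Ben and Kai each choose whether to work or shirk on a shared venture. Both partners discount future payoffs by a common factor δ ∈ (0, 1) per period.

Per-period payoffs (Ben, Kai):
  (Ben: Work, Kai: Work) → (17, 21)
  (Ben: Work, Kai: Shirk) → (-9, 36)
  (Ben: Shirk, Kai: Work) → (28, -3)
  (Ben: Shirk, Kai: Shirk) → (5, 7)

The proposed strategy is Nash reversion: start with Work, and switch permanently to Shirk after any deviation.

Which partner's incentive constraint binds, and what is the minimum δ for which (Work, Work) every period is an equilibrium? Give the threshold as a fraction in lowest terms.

Kai; δ ≥ 15/29

Ben's threshold: (28−17)/(28−5) = 11/23.
Kai's threshold: (36−21)/(36−7) = 15/29.
11/23 < 15/29, so Kai binds and δ* = 15/29.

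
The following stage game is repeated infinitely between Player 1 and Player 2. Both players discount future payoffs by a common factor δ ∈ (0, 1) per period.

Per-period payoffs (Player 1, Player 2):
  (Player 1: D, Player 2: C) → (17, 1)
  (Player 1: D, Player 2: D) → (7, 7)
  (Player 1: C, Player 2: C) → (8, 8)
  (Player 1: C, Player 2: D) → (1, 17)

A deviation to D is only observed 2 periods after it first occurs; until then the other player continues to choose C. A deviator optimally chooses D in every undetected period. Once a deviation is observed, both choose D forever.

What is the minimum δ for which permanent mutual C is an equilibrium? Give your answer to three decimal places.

The best deviation is to choose D for all 2 undetected periods, earning 17 each, then 7 forever once detected.
Deviation value: 17(1−δ^2)/(1−δ) + 7δ^2/(1−δ); cooperation value: 8/(1−δ).
IC: 8 ≥ 17(1−δ^2) + 7δ^2 = 17 − 10δ^2.
So δ^2 ≥ 9/10, giving δ ≥ (9/10)^(1/2) ≈ 0.949.

0.949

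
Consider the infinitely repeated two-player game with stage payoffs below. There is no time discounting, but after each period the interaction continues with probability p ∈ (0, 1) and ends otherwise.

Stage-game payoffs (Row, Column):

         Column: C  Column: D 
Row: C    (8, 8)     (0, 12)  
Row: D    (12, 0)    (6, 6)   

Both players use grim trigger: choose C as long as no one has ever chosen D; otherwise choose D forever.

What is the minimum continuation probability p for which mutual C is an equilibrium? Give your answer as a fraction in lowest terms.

Expected cooperation value is 8 + p·8 + p²·8 + … = 8/(1−p); deviation gives 12 + p·6/(1−p).
8 ≥ 12(1−p) + 6p ⇒ 6p ≥ 4 ⇒ p ≥ 4/6 = 2/3.

2/3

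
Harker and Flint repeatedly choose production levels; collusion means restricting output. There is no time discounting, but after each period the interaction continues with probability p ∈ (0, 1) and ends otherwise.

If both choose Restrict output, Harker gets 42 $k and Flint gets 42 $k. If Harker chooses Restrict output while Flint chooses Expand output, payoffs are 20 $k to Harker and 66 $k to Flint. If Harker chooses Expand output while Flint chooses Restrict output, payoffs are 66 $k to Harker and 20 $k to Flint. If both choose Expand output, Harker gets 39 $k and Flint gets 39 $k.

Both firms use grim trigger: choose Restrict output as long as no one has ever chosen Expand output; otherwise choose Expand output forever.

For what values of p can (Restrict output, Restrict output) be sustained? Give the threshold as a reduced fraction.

Expected cooperation value is 42 + p·42 + p²·42 + … = 42/(1−p); deviation gives 66 + p·39/(1−p).
42 ≥ 66(1−p) + 39p ⇒ 27p ≥ 24 ⇒ p ≥ 24/27 = 8/9.

8/9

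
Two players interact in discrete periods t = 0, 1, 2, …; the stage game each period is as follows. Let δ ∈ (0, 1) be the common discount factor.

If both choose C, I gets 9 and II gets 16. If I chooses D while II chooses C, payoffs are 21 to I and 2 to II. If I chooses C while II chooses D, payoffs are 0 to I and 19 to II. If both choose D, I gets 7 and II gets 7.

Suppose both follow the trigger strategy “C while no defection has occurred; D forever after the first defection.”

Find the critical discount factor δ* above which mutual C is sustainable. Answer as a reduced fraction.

I: cooperation gives 9 each period; deviation gives 21 once then 7 forever.
  9/(1−δ) ≥ 21 + 7δ/(1−δ) ⇒ δ ≥ 12/14 = 6/7.
II: cooperation gives 16 each period; deviation gives 19 once then 7 forever.
  δ ≥ 3/12 = 1/4.
Both must hold, so the binding constraint is I's: δ ≥ 6/7.

6/7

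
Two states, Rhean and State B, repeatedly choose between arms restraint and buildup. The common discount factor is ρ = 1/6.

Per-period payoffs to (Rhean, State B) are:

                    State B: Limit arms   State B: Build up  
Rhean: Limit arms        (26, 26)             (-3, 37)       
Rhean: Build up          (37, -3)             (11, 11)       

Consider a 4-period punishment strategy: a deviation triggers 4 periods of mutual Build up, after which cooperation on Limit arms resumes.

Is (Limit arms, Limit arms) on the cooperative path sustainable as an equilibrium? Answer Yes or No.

A one-shot deviation gives 37 now, then 11 for 4 periods, then back to 26.
Gain from deviating: (37−26) today; loss: (26−11) in each of the next 4 periods.
No-deviation condition: (26−11)(ρ+…+ρ^4) ≥ 37−26, i.e. ρ+…+ρ^4 ≥ 11/15.
At ρ = 1/6: ρ+…+ρ^4 = 0.1998 < 0.7333.
So cooperation is not sustainable.

No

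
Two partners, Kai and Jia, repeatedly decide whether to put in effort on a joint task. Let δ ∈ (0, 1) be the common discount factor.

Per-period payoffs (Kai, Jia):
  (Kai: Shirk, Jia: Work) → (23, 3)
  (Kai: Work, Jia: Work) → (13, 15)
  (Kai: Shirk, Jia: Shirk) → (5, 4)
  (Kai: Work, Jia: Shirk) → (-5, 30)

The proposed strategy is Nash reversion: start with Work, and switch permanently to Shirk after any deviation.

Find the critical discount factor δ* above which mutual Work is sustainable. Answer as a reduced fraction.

15/26

Kai: cooperation gives 13 each period; deviation gives 23 once then 5 forever.
  13/(1−δ) ≥ 23 + 5δ/(1−δ) ⇒ δ ≥ 10/18 = 5/9.
Jia: cooperation gives 15 each period; deviation gives 30 once then 4 forever.
  δ ≥ 15/26.
Both must hold, so the binding constraint is Jia's: δ ≥ 15/26.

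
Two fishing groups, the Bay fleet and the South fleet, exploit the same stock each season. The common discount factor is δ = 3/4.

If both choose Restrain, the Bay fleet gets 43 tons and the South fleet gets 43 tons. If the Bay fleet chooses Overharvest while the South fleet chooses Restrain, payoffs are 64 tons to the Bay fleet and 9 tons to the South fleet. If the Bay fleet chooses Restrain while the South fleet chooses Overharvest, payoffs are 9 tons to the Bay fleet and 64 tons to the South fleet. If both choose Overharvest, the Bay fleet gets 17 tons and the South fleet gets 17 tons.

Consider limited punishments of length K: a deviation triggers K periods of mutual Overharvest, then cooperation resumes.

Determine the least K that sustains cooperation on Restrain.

2

No profitable deviation requires (43−17)(δ+…+δ^K) ≥ 64−43, i.e. δ+…+δ^K ≥ 21/26 ≈ 0.8077.
With δ = 3/4, the partial sums are K=1: 0.7500, K=2: 1.3125.
K = 2 is the first length at which the sum reaches 0.8077.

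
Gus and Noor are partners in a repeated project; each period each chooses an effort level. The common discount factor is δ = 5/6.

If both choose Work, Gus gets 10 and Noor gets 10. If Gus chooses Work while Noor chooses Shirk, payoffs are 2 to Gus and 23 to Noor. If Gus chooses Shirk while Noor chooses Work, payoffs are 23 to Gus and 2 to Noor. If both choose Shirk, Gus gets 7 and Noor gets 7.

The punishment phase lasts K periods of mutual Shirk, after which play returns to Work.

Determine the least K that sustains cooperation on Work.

IC: δ(1−δ^K)/(1−δ) ≥ (23−10)/(10−7) = 13/3.
With δ = 5/6: need 1 − δ^K ≥ 13/3·(1−5/6)/(5/6), i.e. δ^K ≤ 0.1333.
Since (5/6)^11 = 0.1346 and (5/6)^12 = 0.1122, the smallest such K is 12.

12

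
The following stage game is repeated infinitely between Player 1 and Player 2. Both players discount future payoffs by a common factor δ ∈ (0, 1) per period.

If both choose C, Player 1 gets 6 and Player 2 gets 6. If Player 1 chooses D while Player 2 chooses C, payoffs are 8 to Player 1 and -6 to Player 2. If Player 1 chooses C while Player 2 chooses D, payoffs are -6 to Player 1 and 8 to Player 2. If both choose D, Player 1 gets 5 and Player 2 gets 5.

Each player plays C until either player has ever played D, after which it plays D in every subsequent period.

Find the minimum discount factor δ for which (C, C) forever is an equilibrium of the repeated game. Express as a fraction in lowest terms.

Under grim trigger the critical discount factor is (T−C)/(T−P) with T = 8, C = 6, P = 5.
δ* = (8−6)/(8−5) = 2/3.

2/3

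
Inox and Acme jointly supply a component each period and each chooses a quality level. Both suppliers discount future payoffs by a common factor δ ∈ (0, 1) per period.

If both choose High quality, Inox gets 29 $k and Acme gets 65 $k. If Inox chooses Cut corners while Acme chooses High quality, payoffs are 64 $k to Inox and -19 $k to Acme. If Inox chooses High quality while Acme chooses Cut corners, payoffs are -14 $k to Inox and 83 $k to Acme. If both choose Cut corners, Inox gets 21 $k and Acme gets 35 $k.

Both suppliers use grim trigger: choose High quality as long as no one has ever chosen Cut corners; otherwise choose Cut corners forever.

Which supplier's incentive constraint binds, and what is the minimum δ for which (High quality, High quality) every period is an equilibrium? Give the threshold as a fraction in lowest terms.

For Inox: deviation gain 64−29 = 35, per-period punishment loss 29−21 = 8. IC gives δ ≥ 35/43.
For Acme: gain 18, loss 30 per period, so δ ≥ 18/48 = 3/8.
The tighter constraint is Inox's, so cooperation needs δ ≥ 35/43.

Inox; δ ≥ 35/43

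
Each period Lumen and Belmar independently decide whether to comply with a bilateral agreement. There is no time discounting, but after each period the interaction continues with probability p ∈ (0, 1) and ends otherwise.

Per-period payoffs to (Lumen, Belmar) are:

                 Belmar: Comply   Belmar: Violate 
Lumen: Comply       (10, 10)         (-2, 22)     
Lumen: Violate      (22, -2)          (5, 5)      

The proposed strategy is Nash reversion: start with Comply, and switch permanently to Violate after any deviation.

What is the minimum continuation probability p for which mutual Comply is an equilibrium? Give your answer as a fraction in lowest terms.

Expected cooperation value is 10 + p·10 + p²·10 + … = 10/(1−p); deviation gives 22 + p·5/(1−p).
10 ≥ 22(1−p) + 5p ⇒ 17p ≥ 12 ⇒ p ≥ 12/17.

12/17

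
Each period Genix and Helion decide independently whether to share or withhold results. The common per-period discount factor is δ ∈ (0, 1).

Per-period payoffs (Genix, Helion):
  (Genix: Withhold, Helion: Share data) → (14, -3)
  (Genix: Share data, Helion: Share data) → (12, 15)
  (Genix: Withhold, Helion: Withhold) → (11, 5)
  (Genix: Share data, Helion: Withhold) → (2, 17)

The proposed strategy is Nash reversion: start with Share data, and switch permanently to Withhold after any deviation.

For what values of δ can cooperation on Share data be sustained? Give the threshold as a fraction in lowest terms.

For Genix: deviation gain 14−12 = 2, per-period punishment loss 12−11 = 1. IC gives δ ≥ 2/3.
For Helion: gain 2, loss 10 per period, so δ ≥ 2/12 = 1/6.
The tighter constraint is Genix's, so cooperation needs δ ≥ 2/3.

2/3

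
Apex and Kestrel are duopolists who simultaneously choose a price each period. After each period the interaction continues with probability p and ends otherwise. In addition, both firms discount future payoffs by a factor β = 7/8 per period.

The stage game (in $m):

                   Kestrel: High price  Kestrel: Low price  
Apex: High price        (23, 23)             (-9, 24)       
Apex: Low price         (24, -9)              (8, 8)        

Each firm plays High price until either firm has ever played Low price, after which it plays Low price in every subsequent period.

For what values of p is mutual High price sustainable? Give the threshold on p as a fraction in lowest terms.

1/14

Expected continuation weight on next period's payoff is β·p = 7/8·p, which plays the role of the discount factor.
Cooperation requires 7/8·p ≥ (24−23)/(24−8) = 1/16, hence p ≥ 1/14.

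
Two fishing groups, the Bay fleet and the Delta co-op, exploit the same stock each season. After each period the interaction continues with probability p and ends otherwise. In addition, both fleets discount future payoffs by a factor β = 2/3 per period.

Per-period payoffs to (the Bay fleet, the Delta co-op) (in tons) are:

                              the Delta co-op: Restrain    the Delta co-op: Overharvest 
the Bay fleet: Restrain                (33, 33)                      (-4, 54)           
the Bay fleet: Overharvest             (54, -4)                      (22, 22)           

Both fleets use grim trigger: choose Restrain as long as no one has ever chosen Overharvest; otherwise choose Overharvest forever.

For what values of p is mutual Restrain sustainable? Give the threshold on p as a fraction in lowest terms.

Expected continuation weight on next period's payoff is β·p = 2/3·p, which plays the role of the discount factor.
Cooperation requires 2/3·p ≥ (54−33)/(54−22) = 21/32, hence p ≥ 63/64.

63/64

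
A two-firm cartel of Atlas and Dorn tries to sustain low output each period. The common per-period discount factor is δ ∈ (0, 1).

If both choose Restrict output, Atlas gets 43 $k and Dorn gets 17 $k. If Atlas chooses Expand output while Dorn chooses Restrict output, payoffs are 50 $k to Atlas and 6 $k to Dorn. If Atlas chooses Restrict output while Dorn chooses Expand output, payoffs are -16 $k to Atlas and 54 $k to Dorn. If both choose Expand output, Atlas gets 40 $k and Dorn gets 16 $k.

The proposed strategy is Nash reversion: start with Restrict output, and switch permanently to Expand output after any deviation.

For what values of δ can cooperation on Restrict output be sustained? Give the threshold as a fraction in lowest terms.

37/38

For Atlas: deviation gain 50−43 = 7, per-period punishment loss 43−40 = 3. IC gives δ ≥ 7/10.
For Dorn: gain 37, loss 1 per period, so δ ≥ 37/38.
The tighter constraint is Dorn's, so cooperation needs δ ≥ 37/38.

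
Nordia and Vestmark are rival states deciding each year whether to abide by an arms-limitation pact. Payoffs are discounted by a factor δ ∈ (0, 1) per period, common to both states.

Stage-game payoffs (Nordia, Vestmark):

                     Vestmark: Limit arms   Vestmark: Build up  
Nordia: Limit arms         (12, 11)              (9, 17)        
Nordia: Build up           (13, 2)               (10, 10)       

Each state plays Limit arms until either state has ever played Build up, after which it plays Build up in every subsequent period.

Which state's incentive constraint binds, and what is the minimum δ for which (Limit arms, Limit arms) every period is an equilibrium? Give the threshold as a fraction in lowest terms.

Nordia: cooperation gives 12 each period; deviation gives 13 once then 10 forever.
  12/(1−δ) ≥ 13 + 10δ/(1−δ) ⇒ δ ≥ 1/3.
Vestmark: cooperation gives 11 each period; deviation gives 17 once then 10 forever.
  δ ≥ 6/7.
Both must hold, so the binding constraint is Vestmark's: δ ≥ 6/7.

Vestmark; δ ≥ 6/7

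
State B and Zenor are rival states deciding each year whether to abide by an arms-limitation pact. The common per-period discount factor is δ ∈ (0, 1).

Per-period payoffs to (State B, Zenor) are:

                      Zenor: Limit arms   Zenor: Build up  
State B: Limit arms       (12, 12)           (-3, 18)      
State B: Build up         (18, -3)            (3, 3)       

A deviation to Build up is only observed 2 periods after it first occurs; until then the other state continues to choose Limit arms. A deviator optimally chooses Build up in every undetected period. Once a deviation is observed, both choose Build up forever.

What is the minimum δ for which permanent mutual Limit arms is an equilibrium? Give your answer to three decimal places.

0.632

Deviating for the 2 undetected periods gains 18−12 = 6 per period over cooperation, then loses 12−3 = 9 per period forever once punishment starts.
Gain: 6(1 + δ + … + δ^1); loss: 9·δ^2/(1−δ).
No profitable deviation ⇔ 6(1−δ^2) ≤ 9·δ^2, i.e. δ^2 ≥ 6/(6+9) = 2/5.
Hence δ ≥ (2/5)^(1/2) ≈ 0.632.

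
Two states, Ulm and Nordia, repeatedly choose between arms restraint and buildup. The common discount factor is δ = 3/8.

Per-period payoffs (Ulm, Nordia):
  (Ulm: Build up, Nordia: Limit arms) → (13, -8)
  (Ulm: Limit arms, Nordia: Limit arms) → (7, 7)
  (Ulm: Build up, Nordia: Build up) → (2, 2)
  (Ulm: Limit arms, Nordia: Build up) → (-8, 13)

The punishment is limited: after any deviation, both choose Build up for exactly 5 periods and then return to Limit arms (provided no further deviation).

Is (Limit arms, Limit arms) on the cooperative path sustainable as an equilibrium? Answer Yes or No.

No

A one-shot deviation gives 13 now, then 2 for 5 periods, then back to 7.
Gain from deviating: (13−7) today; loss: (7−2) in each of the next 5 periods.
No-deviation condition: (7−2)(δ+…+δ^5) ≥ 13−7, i.e. δ+…+δ^5 ≥ 6/5.
At δ = 3/8: δ+…+δ^5 = 0.5956 < 1.2000.
So cooperation is not sustainable.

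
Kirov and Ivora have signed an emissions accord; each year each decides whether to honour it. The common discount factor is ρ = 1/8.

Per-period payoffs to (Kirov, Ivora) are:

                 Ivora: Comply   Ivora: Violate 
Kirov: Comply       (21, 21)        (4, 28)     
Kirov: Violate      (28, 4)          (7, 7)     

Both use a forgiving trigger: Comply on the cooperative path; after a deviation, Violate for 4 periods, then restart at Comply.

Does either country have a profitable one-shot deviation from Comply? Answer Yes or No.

A one-shot deviation gives 28 now, then 7 for 4 periods, then back to 21.
Gain from deviating: (28−21) today; loss: (21−7) in each of the next 4 periods.
No-deviation condition: (21−7)(ρ+…+ρ^4) ≥ 28−21, i.e. ρ+…+ρ^4 ≥ 1/2.
At ρ = 1/8: ρ+…+ρ^4 = 0.1428 < 0.5000.
So cooperation is not sustainable.

Yes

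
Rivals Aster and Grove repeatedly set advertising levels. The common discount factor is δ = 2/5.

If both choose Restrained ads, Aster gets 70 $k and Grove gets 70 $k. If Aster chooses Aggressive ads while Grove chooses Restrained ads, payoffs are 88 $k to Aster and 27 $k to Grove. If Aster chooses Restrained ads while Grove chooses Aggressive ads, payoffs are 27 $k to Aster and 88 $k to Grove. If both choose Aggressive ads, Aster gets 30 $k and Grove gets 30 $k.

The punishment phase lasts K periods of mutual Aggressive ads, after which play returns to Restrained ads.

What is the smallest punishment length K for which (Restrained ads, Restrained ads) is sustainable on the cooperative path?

2

No profitable deviation requires (70−30)(δ+…+δ^K) ≥ 88−70, i.e. δ+…+δ^K ≥ 9/20 ≈ 0.4500.
With δ = 2/5, the partial sums are K=1: 0.4000, K=2: 0.5600.
K = 2 is the first length at which the sum reaches 0.4500.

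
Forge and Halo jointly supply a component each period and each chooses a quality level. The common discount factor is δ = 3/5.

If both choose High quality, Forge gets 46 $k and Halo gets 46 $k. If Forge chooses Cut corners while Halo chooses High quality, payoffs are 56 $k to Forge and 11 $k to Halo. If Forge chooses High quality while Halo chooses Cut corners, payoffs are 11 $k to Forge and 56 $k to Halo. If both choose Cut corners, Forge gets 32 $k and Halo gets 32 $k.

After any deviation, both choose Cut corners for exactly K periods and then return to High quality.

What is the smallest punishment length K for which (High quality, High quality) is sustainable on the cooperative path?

2

Need Σ_{k=1}^{K} δ^k ≥ (56−46)/(46−32) = 0.7143 at δ = 3/5.
At K = 1 the sum is 0.6000 < 0.7143; at K = 2 it is 0.9600 ≥ 0.7143.
So the minimum punishment length is K = 2.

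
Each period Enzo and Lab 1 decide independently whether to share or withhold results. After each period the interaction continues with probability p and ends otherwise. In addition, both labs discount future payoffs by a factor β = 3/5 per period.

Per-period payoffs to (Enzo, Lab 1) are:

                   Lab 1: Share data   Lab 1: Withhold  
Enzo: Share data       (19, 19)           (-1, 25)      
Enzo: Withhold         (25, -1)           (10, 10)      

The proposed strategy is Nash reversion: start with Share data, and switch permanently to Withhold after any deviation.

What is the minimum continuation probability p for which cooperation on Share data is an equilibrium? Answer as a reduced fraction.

2/3

With continuation probability p and discount β, the effective per-period discount factor is βp.
Grim-trigger IC: βp ≥ (25−19)/(25−10) = 2/5.
So p ≥ (2/5)/(3/5) = 2/3.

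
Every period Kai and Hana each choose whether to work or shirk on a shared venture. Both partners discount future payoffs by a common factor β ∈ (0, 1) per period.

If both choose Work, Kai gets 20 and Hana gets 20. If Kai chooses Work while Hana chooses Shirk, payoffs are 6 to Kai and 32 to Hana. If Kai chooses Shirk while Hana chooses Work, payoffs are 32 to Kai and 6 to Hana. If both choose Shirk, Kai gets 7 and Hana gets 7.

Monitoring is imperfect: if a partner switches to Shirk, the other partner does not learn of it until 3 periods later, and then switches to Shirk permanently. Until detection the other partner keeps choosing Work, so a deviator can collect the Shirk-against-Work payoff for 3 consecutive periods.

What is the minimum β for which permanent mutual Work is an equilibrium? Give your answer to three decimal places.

0.783

The best deviation is to choose Shirk for all 3 undetected periods, earning 32 each, then 7 forever once detected.
Deviation value: 32(1−β^3)/(1−β) + 7β^3/(1−β); cooperation value: 20/(1−β).
IC: 20 ≥ 32(1−β^3) + 7β^3 = 32 − 25β^3.
So β^3 ≥ 12/25, giving β ≥ (12/25)^(1/3) ≈ 0.783.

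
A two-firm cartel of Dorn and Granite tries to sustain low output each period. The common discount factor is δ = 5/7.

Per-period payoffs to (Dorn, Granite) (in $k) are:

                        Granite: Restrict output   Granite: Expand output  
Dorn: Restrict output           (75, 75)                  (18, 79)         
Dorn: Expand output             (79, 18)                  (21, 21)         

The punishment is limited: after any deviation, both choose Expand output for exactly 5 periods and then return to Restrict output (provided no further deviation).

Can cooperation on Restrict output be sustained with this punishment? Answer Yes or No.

Yes

IC: δ+…+δ^5 ≥ (79−75)/(75−21) = 2/27.
At δ = 5/7: partial sum = 2.0352 ≥ 0.0741. Cooperation sustainable.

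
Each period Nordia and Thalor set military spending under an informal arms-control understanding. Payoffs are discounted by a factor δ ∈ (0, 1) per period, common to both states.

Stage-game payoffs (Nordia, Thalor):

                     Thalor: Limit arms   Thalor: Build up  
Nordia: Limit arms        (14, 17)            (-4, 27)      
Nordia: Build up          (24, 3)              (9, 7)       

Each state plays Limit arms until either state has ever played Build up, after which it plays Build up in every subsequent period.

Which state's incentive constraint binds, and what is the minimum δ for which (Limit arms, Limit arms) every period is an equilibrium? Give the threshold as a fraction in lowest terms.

Nordia; δ ≥ 2/3

Nordia: cooperation gives 14 each period; deviation gives 24 once then 9 forever.
  14/(1−δ) ≥ 24 + 9δ/(1−δ) ⇒ δ ≥ 10/15 = 2/3.
Thalor: cooperation gives 17 each period; deviation gives 27 once then 7 forever.
  δ ≥ 10/20 = 1/2.
Both must hold, so the binding constraint is Nordia's: δ ≥ 2/3.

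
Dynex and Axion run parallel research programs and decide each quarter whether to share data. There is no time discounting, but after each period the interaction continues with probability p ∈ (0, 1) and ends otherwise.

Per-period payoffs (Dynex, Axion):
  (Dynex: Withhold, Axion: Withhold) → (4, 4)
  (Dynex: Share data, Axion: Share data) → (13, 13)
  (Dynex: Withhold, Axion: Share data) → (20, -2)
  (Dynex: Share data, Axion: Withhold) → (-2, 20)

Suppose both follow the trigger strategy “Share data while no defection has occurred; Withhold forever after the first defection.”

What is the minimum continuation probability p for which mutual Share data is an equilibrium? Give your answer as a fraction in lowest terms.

7/16

With no time discounting, the continuation probability p plays the role of the discount factor.
Grim-trigger IC: 13/(1−p) ≥ 20 + 4p/(1−p) ⇒ p ≥ (20−13)/(20−4) = 7/16.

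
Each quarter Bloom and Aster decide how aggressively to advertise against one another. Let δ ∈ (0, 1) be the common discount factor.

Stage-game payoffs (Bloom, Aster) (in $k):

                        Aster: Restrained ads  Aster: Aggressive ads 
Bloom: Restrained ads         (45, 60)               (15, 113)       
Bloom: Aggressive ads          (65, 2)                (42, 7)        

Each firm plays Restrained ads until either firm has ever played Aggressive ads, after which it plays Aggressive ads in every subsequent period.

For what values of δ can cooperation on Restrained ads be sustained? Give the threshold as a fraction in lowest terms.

For Bloom: deviation gain 65−45 = 20, per-period punishment loss 45−42 = 3. IC gives δ ≥ 20/23.
For Aster: gain 53, loss 53 per period, so δ ≥ 53/106 = 1/2.
The tighter constraint is Bloom's, so cooperation needs δ ≥ 20/23.

20/23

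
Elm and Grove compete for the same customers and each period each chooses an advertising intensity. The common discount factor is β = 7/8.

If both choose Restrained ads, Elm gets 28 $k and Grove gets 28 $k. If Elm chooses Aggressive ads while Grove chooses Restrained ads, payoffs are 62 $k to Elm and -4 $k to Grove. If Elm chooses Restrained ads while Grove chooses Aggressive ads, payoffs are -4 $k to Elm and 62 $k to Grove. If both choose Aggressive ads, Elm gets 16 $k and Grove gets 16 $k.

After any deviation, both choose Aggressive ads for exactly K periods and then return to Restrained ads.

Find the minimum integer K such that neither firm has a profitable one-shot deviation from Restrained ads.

IC: β(1−β^K)/(1−β) ≥ (62−28)/(28−16) = 17/6.
With β = 7/8: need 1 − β^K ≥ 17/6·(1−7/8)/(7/8), i.e. β^K ≤ 0.5952.
Since (7/8)^3 = 0.6699 and (7/8)^4 = 0.5862, the smallest such K is 4.

4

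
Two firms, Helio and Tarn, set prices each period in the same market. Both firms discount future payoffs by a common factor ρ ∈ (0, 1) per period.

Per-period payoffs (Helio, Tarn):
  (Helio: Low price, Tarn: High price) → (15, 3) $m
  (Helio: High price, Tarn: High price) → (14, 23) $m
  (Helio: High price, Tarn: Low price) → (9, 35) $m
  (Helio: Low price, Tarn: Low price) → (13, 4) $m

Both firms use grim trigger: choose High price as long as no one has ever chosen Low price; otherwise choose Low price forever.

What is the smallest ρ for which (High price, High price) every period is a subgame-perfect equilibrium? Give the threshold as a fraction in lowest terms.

1/2

For Helio: deviation gain 15−14 = 1, per-period punishment loss 14−13 = 1. IC gives ρ ≥ 1/2.
For Tarn: gain 12, loss 19 per period, so ρ ≥ 12/31.
The tighter constraint is Helio's, so cooperation needs ρ ≥ 1/2.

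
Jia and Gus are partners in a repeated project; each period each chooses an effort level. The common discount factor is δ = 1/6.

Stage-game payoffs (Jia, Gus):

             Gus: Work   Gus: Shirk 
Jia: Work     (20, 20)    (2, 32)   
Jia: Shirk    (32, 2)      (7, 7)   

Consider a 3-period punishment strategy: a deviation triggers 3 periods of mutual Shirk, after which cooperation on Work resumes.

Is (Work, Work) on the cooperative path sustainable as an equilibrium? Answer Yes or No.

IC: δ+…+δ^3 ≥ (32−20)/(20−7) = 12/13.
At δ = 1/6: partial sum = 0.1991 < 0.9231. Cooperation not sustainable.

No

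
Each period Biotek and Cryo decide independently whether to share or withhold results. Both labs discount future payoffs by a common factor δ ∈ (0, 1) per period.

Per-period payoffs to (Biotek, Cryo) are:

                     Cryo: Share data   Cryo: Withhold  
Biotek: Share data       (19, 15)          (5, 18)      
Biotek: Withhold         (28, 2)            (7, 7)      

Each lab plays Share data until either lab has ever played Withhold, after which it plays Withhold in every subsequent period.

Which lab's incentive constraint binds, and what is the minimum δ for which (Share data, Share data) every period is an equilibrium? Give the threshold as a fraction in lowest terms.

Biotek's threshold: (28−19)/(28−7) = 3/7.
Cryo's threshold: (18−15)/(18−7) = 3/11.
3/7 > 3/11, so Biotek binds and δ* = 3/7.

Biotek; δ ≥ 3/7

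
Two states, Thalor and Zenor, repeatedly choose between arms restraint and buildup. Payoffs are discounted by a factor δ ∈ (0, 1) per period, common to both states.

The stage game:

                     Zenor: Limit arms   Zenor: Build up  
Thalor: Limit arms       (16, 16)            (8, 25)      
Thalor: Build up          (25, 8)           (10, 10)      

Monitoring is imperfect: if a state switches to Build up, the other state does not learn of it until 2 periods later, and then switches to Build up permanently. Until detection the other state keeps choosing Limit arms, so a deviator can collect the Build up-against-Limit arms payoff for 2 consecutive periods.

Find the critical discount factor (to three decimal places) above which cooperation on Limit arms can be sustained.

0.775

The best deviation is to choose Build up for all 2 undetected periods, earning 25 each, then 10 forever once detected.
Deviation value: 25(1−δ^2)/(1−δ) + 10δ^2/(1−δ); cooperation value: 16/(1−δ).
IC: 16 ≥ 25(1−δ^2) + 10δ^2 = 25 − 15δ^2.
So δ^2 ≥ 9/15 = 3/5, giving δ ≥ (3/5)^(1/2) ≈ 0.775.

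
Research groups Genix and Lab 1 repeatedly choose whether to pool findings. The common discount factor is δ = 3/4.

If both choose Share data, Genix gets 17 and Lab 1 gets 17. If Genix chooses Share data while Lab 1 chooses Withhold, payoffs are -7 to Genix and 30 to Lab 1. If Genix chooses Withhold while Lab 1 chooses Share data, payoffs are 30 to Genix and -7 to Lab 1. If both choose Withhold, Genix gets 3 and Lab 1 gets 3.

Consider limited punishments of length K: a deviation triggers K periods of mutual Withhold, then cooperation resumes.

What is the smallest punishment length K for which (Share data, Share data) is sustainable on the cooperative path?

No profitable deviation requires (17−3)(δ+…+δ^K) ≥ 30−17, i.e. δ+…+δ^K ≥ 13/14 ≈ 0.9286.
With δ = 3/4, the partial sums are K=1: 0.7500, K=2: 1.3125.
K = 2 is the first length at which the sum reaches 0.9286.

2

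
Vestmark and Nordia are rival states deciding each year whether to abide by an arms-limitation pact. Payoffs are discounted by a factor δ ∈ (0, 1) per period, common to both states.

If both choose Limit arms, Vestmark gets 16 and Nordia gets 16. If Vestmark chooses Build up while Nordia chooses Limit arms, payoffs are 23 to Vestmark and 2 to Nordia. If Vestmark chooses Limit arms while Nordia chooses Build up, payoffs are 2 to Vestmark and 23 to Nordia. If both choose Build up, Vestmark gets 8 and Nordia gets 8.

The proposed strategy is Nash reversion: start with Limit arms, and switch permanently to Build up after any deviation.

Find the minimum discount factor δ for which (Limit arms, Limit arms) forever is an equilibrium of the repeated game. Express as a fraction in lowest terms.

Under grim trigger the critical discount factor is (T−C)/(T−P) with T = 23, C = 16, P = 8.
δ* = (23−16)/(23−8) = 7/15.

7/15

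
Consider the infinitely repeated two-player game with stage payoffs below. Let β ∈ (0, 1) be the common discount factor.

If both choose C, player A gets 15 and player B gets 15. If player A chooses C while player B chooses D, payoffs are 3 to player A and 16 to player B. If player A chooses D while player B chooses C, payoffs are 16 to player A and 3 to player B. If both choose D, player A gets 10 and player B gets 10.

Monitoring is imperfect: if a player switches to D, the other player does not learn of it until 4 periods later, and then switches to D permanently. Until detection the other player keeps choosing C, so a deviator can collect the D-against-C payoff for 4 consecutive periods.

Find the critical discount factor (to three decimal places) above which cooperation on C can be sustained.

Deviating for the 4 undetected periods gains 16−15 = 1 per period over cooperation, then loses 15−10 = 5 per period forever once punishment starts.
Gain: 1(1 + β + … + β^3); loss: 5·β^4/(1−β).
No profitable deviation ⇔ 1(1−β^4) ≤ 5·β^4, i.e. β^4 ≥ 1/(1+5) = 1/6.
Hence β ≥ (1/6)^(1/4) ≈ 0.639.

0.639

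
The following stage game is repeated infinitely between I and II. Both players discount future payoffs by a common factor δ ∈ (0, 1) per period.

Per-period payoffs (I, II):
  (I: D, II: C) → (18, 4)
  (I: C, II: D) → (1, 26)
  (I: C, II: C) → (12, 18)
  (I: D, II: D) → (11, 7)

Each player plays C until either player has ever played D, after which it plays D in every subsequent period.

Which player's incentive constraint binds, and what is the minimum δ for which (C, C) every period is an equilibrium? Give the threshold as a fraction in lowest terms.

I; δ ≥ 6/7

I's threshold: (18−12)/(18−11) = 6/7.
II's threshold: (26−18)/(26−7) = 8/19.
6/7 > 8/19, so I binds and δ* = 6/7.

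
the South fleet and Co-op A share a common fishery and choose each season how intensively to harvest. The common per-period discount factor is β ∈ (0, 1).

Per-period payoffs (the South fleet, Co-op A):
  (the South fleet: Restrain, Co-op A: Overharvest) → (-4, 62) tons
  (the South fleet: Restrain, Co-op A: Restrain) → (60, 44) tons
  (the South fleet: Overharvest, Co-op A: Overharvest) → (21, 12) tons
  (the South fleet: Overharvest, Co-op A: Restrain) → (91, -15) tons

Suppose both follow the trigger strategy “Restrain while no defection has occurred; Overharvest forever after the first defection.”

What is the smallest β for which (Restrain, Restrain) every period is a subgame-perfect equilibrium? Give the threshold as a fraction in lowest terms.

31/70

For the South fleet: deviation gain 91−60 = 31, per-period punishment loss 60−21 = 39. IC gives β ≥ 31/70.
For Co-op A: gain 18, loss 32 per period, so β ≥ 18/50 = 9/25.
The tighter constraint is the South fleet's, so cooperation needs β ≥ 31/70.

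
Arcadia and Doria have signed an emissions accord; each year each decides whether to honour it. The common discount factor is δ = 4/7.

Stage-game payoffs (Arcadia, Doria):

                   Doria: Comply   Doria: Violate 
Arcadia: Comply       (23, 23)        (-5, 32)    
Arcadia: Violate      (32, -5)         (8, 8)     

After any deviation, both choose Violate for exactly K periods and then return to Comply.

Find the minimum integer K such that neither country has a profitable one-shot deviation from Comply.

Need Σ_{k=1}^{K} δ^k ≥ (32−23)/(23−8) = 0.6000 at δ = 4/7.
At K = 1 the sum is 0.5714 < 0.6000; at K = 2 it is 0.8980 ≥ 0.6000.
So the minimum punishment length is K = 2.

2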